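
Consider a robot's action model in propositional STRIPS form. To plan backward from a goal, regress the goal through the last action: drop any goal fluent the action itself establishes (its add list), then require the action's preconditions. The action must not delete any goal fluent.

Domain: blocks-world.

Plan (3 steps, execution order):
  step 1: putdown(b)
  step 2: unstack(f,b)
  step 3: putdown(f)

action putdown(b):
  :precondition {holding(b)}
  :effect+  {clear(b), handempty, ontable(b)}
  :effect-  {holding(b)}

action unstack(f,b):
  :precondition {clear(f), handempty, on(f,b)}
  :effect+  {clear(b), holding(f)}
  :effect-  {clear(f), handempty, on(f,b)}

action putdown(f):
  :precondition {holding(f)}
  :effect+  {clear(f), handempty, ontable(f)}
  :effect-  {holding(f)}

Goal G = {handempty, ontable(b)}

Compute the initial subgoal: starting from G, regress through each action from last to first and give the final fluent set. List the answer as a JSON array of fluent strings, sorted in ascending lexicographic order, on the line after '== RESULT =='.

Regress step by step:
  through step 3 (putdown(f)): drop {handempty}, keep {ontable(b)}, require {holding(f)}
    → {holding(f), ontable(b)}
  through step 2 (unstack(f,b)): drop {holding(f)}, keep {ontable(b)}, require {clear(f), handempty, on(f,b)}
    → {clear(f), handempty, on(f,b), ontable(b)}
  through step 1 (putdown(b)): drop {handempty, ontable(b)}, keep {clear(f), on(f,b)}, require {holding(b)}
    → {clear(f), holding(b), on(f,b)}

== RESULT ==
["clear(f)", "holding(b)", "on(f,b)"]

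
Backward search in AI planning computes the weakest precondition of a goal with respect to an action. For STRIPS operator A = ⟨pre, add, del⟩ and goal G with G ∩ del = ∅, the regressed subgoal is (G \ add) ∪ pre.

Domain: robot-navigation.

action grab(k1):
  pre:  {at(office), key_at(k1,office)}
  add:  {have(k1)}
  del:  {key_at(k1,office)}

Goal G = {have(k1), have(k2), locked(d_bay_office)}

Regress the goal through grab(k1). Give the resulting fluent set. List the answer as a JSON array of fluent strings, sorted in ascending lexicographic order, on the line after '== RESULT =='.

Compute (G \ add) ∪ pre:
  G ∩ del = {}  (empty — regression defined)
  G \ add = {have(k1), have(k2), locked(d_bay_office)} \ {have(k1)} = {have(k2), locked(d_bay_office)}
  ∪ pre   = {have(k2), locked(d_bay_office)} ∪ {at(office), key_at(k1,office)}
          = {at(office), have(k2), key_at(k1,office), locked(d_bay_office)}

== RESULT ==
["at(office)", "have(k2)", "key_at(k1,office)", "locked(d_bay_office)"]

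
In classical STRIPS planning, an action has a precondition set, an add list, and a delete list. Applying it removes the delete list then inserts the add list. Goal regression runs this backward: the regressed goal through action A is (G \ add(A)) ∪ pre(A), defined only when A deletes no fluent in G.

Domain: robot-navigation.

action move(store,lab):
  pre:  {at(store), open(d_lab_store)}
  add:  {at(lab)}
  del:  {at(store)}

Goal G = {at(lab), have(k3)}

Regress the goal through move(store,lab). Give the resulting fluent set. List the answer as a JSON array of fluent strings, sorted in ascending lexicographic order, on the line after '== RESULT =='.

Regress:
  G ∩ del = {}  (empty — regression defined)
  G \ add = {at(lab), have(k3)} \ {at(lab)} = {have(k3)}
  ∪ pre   = {have(k3)} ∪ {at(store), open(d_lab_store)}
          = {at(store), have(k3), open(d_lab_store)}

== RESULT ==
["at(store)", "have(k3)", "open(d_lab_store)"]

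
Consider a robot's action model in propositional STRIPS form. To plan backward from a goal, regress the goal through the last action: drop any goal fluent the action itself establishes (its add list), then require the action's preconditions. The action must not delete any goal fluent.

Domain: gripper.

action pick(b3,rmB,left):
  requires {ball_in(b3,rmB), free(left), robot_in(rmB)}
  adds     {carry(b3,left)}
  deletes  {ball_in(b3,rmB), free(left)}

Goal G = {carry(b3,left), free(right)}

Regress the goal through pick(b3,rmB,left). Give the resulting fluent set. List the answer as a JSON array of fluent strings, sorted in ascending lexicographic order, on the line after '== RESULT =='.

Compute (G \ add) ∪ pre:
  G ∩ del = {}  (empty — regression defined)
  G \ add = {carry(b3,left), free(right)} \ {carry(b3,left)} = {free(right)}
  ∪ pre   = {free(right)} ∪ {ball_in(b3,rmB), free(left), robot_in(rmB)}
          = {ball_in(b3,rmB), free(left), free(right), robot_in(rmB)}

== RESULT ==
["ball_in(b3,rmB)", "free(left)", "free(right)", "robot_in(rmB)"]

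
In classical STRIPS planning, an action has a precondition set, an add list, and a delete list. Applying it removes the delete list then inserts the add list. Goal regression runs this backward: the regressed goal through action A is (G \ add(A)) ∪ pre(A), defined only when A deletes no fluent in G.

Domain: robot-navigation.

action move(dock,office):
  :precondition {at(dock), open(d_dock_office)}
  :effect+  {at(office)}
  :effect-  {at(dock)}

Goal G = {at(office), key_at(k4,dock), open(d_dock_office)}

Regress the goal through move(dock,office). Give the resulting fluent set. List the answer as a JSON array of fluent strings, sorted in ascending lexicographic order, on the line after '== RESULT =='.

Compute (G \ add) ∪ pre:
  G ∩ del = {}  (empty — regression defined)
  G \ add = {at(office), key_at(k4,dock), open(d_dock_office)} \ {at(office)} = {key_at(k4,dock), open(d_dock_office)}
  ∪ pre   = {key_at(k4,dock), open(d_dock_office)} ∪ {at(dock), open(d_dock_office)}
          = {at(dock), key_at(k4,dock), open(d_dock_office)}

== RESULT ==
["at(dock)", "key_at(k4,dock)", "open(d_dock_office)"]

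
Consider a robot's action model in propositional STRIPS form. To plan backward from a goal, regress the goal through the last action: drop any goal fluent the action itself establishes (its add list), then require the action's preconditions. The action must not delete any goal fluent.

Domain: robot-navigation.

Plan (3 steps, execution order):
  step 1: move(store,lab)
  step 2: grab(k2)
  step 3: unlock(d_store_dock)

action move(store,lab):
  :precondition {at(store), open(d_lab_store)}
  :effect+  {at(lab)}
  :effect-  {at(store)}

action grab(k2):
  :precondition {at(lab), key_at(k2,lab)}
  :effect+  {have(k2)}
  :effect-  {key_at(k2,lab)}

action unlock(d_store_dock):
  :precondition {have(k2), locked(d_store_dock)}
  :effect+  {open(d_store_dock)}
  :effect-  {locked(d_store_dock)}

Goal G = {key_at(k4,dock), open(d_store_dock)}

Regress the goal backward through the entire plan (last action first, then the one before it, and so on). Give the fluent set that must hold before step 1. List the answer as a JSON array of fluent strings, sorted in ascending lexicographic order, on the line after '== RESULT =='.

Regress step by step:
  through step 3 (unlock(d_store_dock)): drop {open(d_store_dock)}, keep {key_at(k4,dock)}, require {have(k2), locked(d_store_dock)}
    → {have(k2), key_at(k4,dock), locked(d_store_dock)}
  through step 2 (grab(k2)): drop {have(k2)}, keep {key_at(k4,dock), locked(d_store_dock)}, require {at(lab), key_at(k2,lab)}
    → {at(lab), key_at(k2,lab), key_at(k4,dock), locked(d_store_dock)}
  through step 1 (move(store,lab)): drop {at(lab)}, keep {key_at(k2,lab), key_at(k4,dock), locked(d_store_dock)}, require {at(store), open(d_lab_store)}
    → {at(store), key_at(k2,lab), key_at(k4,dock), locked(d_store_dock), open(d_lab_store)}

== RESULT ==
["at(store)", "key_at(k2,lab)", "key_at(k4,dock)", "locked(d_store_dock)", "open(d_lab_store)"]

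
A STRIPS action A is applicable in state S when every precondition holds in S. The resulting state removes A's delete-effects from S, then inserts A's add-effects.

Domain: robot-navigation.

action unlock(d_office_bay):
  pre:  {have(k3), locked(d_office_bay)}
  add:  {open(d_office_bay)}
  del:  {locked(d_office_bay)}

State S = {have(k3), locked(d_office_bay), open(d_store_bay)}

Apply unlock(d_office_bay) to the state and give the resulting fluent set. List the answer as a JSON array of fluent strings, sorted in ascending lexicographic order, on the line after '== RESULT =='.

Compute (S \ del) ∪ add:
  pre ⊆ S: {have(k3), locked(d_office_bay)} ⊆ S  — applicable
  S \ del = {have(k3), open(d_store_bay)}
  ∪ add   = {have(k3), open(d_office_bay), open(d_store_bay)}

== RESULT ==
["have(k3)", "open(d_office_bay)", "open(d_store_bay)"]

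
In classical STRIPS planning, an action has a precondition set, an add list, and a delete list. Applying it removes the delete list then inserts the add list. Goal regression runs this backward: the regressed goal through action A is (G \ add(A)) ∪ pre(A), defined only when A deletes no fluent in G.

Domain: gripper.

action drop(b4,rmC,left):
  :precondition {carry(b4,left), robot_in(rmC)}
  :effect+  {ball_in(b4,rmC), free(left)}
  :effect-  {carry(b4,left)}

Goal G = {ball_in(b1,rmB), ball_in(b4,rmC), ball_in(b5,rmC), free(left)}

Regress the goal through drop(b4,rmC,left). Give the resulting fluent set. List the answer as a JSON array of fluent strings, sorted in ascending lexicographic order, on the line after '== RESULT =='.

Regress:
  G ∩ del = {}  (empty — regression defined)
  G \ add = {ball_in(b1,rmB), ball_in(b4,rmC), ball_in(b5,rmC), free(left)} \ {ball_in(b4,rmC), free(left)} = {ball_in(b1,rmB), ball_in(b5,rmC)}
  ∪ pre   = {ball_in(b1,rmB), ball_in(b5,rmC)} ∪ {carry(b4,left), robot_in(rmC)}
          = {ball_in(b1,rmB), ball_in(b5,rmC), carry(b4,left), robot_in(rmC)}

== RESULT ==
["ball_in(b1,rmB)", "ball_in(b5,rmC)", "carry(b4,left)", "robot_in(rmC)"]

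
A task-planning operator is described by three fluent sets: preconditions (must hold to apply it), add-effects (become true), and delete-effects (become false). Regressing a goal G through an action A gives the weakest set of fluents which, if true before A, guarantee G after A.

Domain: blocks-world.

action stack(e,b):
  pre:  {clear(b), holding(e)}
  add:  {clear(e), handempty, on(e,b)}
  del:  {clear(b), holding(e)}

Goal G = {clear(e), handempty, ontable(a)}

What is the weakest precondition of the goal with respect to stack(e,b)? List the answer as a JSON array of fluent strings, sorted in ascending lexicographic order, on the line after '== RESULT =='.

Compute (G \ add) ∪ pre:
  G ∩ del = {}  (empty — regression defined)
  G \ add = {clear(e), handempty, ontable(a)} \ {clear(e), handempty, on(e,b)} = {ontable(a)}
  ∪ pre   = {ontable(a)} ∪ {clear(b), holding(e)}
          = {clear(b), holding(e), ontable(a)}

== RESULT ==
["clear(b)", "holding(e)", "ontable(a)"]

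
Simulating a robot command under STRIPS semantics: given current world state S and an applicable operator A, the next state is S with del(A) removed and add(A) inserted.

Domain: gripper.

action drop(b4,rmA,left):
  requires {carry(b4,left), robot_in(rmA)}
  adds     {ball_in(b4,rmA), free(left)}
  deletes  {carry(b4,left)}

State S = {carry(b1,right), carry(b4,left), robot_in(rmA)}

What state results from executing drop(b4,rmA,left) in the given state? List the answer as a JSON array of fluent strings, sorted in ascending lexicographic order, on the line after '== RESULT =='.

Progress:
  pre ⊆ S: {carry(b4,left), robot_in(rmA)} ⊆ S  — applicable
  S \ del = {carry(b1,right), robot_in(rmA)}
  ∪ add   = {ball_in(b4,rmA), carry(b1,right), free(left), robot_in(rmA)}

== RESULT ==
["ball_in(b4,rmA)", "carry(b1,right)", "free(left)", "robot_in(rmA)"]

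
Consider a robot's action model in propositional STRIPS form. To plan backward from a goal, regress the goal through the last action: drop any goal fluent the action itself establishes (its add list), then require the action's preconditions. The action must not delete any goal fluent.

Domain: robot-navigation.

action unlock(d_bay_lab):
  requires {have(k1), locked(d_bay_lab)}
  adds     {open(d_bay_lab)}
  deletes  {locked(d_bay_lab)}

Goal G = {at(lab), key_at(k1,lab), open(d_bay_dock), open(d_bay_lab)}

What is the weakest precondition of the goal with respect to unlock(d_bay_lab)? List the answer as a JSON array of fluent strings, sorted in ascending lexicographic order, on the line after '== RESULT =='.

Compute (G \ add) ∪ pre:
  G ∩ del = {}  (empty — regression defined)
  G \ add = {at(lab), key_at(k1,lab), open(d_bay_dock), open(d_bay_lab)} \ {open(d_bay_lab)} = {at(lab), key_at(k1,lab), open(d_bay_dock)}
  ∪ pre   = {at(lab), key_at(k1,lab), open(d_bay_dock)} ∪ {have(k1), locked(d_bay_lab)}
          = {at(lab), have(k1), key_at(k1,lab), locked(d_bay_lab), open(d_bay_dock)}

== RESULT ==
["at(lab)", "have(k1)", "key_at(k1,lab)", "locked(d_bay_lab)", "open(d_bay_dock)"]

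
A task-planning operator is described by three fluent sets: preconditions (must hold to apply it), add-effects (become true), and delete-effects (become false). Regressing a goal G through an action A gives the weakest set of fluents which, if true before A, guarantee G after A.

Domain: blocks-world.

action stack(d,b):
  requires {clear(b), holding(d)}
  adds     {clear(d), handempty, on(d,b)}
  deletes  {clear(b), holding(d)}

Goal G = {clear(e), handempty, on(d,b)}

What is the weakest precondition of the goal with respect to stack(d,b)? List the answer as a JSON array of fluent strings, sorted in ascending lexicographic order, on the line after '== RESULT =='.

Regress:
  G ∩ del = {}  (empty — regression defined)
  G \ add = {clear(e), handempty, on(d,b)} \ {clear(d), handempty, on(d,b)} = {clear(e)}
  ∪ pre   = {clear(e)} ∪ {clear(b), holding(d)}
          = {clear(b), clear(e), holding(d)}

== RESULT ==
["clear(b)", "clear(e)", "holding(d)"]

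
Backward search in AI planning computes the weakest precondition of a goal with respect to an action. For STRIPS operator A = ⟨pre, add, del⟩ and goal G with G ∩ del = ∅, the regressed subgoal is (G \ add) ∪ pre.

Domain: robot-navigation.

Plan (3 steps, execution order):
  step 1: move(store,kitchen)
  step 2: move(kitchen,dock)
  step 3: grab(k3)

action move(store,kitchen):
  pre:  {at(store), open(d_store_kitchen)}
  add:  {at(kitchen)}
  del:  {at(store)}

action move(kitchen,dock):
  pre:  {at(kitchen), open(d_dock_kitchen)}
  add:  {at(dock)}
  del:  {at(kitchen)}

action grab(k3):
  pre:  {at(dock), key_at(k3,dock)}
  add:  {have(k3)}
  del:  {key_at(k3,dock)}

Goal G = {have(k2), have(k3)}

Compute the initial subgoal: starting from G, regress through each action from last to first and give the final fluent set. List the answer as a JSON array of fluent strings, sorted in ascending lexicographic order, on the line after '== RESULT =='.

Regress step by step:
  through step 3 (grab(k3)): drop {have(k3)}, keep {have(k2)}, require {at(dock), key_at(k3,dock)}
    → {at(dock), have(k2), key_at(k3,dock)}
  through step 2 (move(kitchen,dock)): drop {at(dock)}, keep {have(k2), key_at(k3,dock)}, require {at(kitchen), open(d_dock_kitchen)}
    → {at(kitchen), have(k2), key_at(k3,dock), open(d_dock_kitchen)}
  through step 1 (move(store,kitchen)): drop {at(kitchen)}, keep {have(k2), key_at(k3,dock), open(d_dock_kitchen)}, require {at(store), open(d_store_kitchen)}
    → {at(store), have(k2), key_at(k3,dock), open(d_dock_kitchen), open(d_store_kitchen)}

== RESULT ==
["at(store)", "have(k2)", "key_at(k3,dock)", "open(d_dock_kitchen)", "open(d_store_kitchen)"]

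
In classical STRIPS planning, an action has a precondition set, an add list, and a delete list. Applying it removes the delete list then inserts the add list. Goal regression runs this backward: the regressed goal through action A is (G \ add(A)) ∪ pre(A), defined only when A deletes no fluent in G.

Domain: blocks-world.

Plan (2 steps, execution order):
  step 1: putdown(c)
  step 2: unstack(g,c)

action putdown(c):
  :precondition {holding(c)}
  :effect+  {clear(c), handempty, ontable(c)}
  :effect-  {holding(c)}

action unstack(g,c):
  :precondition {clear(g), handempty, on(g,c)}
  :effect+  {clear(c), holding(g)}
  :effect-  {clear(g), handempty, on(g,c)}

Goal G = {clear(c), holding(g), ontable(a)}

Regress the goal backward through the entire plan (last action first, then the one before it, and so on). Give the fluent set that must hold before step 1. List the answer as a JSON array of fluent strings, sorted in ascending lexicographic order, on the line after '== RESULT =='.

Regress step by step:
  through step 2 (unstack(g,c)): drop {clear(c), holding(g)}, keep {ontable(a)}, require {clear(g), handempty, on(g,c)}
    → {clear(g), handempty, on(g,c), ontable(a)}
  through step 1 (putdown(c)): drop {handempty}, keep {clear(g), on(g,c), ontable(a)}, require {holding(c)}
    → {clear(g), holding(c), on(g,c), ontable(a)}

== RESULT ==
["clear(g)", "holding(c)", "on(g,c)", "ontable(a)"]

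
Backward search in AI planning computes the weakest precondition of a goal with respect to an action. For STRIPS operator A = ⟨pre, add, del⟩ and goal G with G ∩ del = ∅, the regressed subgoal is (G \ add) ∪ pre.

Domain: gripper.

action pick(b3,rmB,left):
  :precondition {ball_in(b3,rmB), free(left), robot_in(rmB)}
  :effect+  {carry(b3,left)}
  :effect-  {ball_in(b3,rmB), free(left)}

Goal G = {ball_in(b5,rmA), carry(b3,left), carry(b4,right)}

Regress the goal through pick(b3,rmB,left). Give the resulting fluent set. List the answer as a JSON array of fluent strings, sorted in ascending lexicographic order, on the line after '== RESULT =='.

Compute (G \ add) ∪ pre:
  G ∩ del = {}  (empty — regression defined)
  G \ add = {ball_in(b5,rmA), carry(b3,left), carry(b4,right)} \ {carry(b3,left)} = {ball_in(b5,rmA), carry(b4,right)}
  ∪ pre   = {ball_in(b5,rmA), carry(b4,right)} ∪ {ball_in(b3,rmB), free(left), robot_in(rmB)}
          = {ball_in(b3,rmB), ball_in(b5,rmA), carry(b4,right), free(left), robot_in(rmB)}

== RESULT ==
["ball_in(b3,rmB)", "ball_in(b5,rmA)", "carry(b4,right)", "free(left)", "robot_in(rmB)"]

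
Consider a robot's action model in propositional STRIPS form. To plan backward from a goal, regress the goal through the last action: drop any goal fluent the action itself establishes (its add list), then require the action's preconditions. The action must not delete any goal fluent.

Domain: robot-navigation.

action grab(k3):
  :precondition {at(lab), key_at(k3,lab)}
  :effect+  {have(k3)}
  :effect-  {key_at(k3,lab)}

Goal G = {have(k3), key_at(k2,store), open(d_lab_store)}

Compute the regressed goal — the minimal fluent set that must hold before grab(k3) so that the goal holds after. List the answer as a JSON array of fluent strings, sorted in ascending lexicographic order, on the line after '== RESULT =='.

Compute (G \ add) ∪ pre:
  G ∩ del = {}  (empty — regression defined)
  G \ add = {have(k3), key_at(k2,store), open(d_lab_store)} \ {have(k3)} = {key_at(k2,store), open(d_lab_store)}
  ∪ pre   = {key_at(k2,store), open(d_lab_store)} ∪ {at(lab), key_at(k3,lab)}
          = {at(lab), key_at(k2,store), key_at(k3,lab), open(d_lab_store)}

== RESULT ==
["at(lab)", "key_at(k2,store)", "key_at(k3,lab)", "open(d_lab_store)"]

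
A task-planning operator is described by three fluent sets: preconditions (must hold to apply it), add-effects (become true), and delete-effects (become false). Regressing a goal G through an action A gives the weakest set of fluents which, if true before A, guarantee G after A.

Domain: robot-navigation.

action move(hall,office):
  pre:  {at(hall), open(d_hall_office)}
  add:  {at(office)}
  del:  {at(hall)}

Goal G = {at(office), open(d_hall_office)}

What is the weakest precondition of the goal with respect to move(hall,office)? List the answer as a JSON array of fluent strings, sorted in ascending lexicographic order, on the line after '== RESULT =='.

Compute (G \ add) ∪ pre:
  G ∩ del = {}  (empty — regression defined)
  G \ add = {at(office), open(d_hall_office)} \ {at(office)} = {open(d_hall_office)}
  ∪ pre   = {open(d_hall_office)} ∪ {at(hall), open(d_hall_office)}
          = {at(hall), open(d_hall_office)}

== RESULT ==
["at(hall)", "open(d_hall_office)"]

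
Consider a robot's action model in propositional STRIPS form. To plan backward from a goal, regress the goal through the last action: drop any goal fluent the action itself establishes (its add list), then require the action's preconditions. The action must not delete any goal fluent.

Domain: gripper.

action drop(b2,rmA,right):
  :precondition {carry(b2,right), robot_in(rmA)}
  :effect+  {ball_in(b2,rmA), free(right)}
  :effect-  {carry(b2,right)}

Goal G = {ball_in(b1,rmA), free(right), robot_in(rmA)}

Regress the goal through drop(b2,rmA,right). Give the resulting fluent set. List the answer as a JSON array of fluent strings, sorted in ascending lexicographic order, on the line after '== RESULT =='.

Compute (G \ add) ∪ pre:
  G ∩ del = {}  (empty — regression defined)
  G \ add = {ball_in(b1,rmA), free(right), robot_in(rmA)} \ {ball_in(b2,rmA), free(right)} = {ball_in(b1,rmA), robot_in(rmA)}
  ∪ pre   = {ball_in(b1,rmA), robot_in(rmA)} ∪ {carry(b2,right), robot_in(rmA)}
          = {ball_in(b1,rmA), carry(b2,right), robot_in(rmA)}

== RESULT ==
["ball_in(b1,rmA)", "carry(b2,right)", "robot_in(rmA)"]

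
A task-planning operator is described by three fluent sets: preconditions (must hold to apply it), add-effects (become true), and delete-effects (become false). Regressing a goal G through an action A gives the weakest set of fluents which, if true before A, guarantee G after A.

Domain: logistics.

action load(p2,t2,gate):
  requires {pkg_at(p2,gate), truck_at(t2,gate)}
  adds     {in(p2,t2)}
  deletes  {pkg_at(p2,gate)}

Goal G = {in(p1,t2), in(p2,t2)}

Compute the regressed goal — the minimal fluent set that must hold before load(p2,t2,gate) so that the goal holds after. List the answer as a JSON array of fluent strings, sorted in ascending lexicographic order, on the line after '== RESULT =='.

Compute (G \ add) ∪ pre:
  G ∩ del = {}  (empty — regression defined)
  G \ add = {in(p1,t2), in(p2,t2)} \ {in(p2,t2)} = {in(p1,t2)}
  ∪ pre   = {in(p1,t2)} ∪ {pkg_at(p2,gate), truck_at(t2,gate)}
          = {in(p1,t2), pkg_at(p2,gate), truck_at(t2,gate)}

== RESULT ==
["in(p1,t2)", "pkg_at(p2,gate)", "truck_at(t2,gate)"]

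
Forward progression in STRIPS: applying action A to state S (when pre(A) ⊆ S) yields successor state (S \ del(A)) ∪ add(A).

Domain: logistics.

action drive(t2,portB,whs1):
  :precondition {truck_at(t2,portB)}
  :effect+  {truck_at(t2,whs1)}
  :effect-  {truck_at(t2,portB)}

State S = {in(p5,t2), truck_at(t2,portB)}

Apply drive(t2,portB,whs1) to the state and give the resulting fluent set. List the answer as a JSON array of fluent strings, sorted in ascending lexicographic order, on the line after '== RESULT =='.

Compute (S \ del) ∪ add:
  pre ⊆ S: {truck_at(t2,portB)} ⊆ S  — applicable
  S \ del = {in(p5,t2)}
  ∪ add   = {in(p5,t2), truck_at(t2,whs1)}

== RESULT ==
["in(p5,t2)", "truck_at(t2,whs1)"]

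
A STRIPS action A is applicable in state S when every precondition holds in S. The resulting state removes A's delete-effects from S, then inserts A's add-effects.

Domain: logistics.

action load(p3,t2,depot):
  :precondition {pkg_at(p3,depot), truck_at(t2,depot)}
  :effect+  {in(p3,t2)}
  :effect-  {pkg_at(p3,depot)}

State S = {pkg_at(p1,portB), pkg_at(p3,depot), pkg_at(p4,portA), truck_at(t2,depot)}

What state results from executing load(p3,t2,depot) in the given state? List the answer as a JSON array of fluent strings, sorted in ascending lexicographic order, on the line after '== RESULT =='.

Progress:
  pre ⊆ S: {pkg_at(p3,depot), truck_at(t2,depot)} ⊆ S  — applicable
  S \ del = {pkg_at(p1,portB), pkg_at(p4,portA), truck_at(t2,depot)}
  ∪ add   = {in(p3,t2), pkg_at(p1,portB), pkg_at(p4,portA), truck_at(t2,depot)}

== RESULT ==
["in(p3,t2)", "pkg_at(p1,portB)", "pkg_at(p4,portA)", "truck_at(t2,depot)"]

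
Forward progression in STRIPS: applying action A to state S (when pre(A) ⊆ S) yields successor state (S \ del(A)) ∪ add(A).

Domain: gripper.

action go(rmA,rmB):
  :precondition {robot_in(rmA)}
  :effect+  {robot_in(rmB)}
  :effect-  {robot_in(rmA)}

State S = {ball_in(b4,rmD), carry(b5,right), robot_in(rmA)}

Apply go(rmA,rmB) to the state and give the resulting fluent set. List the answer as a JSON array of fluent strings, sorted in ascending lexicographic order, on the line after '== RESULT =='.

Compute (S \ del) ∪ add:
  pre ⊆ S: {robot_in(rmA)} ⊆ S  — applicable
  S \ del = {ball_in(b4,rmD), carry(b5,right)}
  ∪ add   = {ball_in(b4,rmD), carry(b5,right), robot_in(rmB)}

== RESULT ==
["ball_in(b4,rmD)", "carry(b5,right)", "robot_in(rmB)"]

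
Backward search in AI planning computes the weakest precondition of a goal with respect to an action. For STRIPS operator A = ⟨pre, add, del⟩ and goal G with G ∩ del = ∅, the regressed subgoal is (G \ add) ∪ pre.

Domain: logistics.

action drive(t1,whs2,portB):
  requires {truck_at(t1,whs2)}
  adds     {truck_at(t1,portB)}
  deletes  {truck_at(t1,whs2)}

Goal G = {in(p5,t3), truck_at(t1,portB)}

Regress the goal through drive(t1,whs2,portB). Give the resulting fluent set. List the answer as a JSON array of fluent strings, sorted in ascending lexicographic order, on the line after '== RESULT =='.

Compute (G \ add) ∪ pre:
  G ∩ del = {}  (empty — regression defined)
  G \ add = {in(p5,t3), truck_at(t1,portB)} \ {truck_at(t1,portB)} = {in(p5,t3)}
  ∪ pre   = {in(p5,t3)} ∪ {truck_at(t1,whs2)}
          = {in(p5,t3), truck_at(t1,whs2)}

== RESULT ==
["in(p5,t3)", "truck_at(t1,whs2)"]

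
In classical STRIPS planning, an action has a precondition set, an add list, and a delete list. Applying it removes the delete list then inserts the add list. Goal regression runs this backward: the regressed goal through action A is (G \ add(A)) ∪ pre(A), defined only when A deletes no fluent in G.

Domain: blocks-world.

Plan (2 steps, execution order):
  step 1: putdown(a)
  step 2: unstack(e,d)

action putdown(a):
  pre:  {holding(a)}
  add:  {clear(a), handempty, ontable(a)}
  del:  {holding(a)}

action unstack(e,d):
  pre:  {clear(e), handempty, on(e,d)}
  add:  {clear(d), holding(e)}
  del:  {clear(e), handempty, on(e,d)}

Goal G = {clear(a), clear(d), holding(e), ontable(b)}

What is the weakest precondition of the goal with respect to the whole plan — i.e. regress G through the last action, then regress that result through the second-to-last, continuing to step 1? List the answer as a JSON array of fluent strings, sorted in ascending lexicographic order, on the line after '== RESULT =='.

Regress step by step:
  through step 2 (unstack(e,d)): drop {clear(d), holding(e)}, keep {clear(a), ontable(b)}, require {clear(e), handempty, on(e,d)}
    → {clear(a), clear(e), handempty, on(e,d), ontable(b)}
  through step 1 (putdown(a)): drop {clear(a), handempty}, keep {clear(e), on(e,d), ontable(b)}, require {holding(a)}
    → {clear(e), holding(a), on(e,d), ontable(b)}

== RESULT ==
["clear(e)", "holding(a)", "on(e,d)", "ontable(b)"]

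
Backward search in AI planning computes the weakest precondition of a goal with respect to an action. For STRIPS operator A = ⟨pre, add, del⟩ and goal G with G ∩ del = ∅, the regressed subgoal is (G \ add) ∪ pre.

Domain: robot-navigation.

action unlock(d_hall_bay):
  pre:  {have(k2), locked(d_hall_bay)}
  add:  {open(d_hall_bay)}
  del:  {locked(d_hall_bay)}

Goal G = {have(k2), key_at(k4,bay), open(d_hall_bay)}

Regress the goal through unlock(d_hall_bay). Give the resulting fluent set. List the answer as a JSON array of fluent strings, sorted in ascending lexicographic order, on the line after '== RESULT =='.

Regress:
  G ∩ del = {}  (empty — regression defined)
  G \ add = {have(k2), key_at(k4,bay), open(d_hall_bay)} \ {open(d_hall_bay)} = {have(k2), key_at(k4,bay)}
  ∪ pre   = {have(k2), key_at(k4,bay)} ∪ {have(k2), locked(d_hall_bay)}
          = {have(k2), key_at(k4,bay), locked(d_hall_bay)}

== RESULT ==
["have(k2)", "key_at(k4,bay)", "locked(d_hall_bay)"]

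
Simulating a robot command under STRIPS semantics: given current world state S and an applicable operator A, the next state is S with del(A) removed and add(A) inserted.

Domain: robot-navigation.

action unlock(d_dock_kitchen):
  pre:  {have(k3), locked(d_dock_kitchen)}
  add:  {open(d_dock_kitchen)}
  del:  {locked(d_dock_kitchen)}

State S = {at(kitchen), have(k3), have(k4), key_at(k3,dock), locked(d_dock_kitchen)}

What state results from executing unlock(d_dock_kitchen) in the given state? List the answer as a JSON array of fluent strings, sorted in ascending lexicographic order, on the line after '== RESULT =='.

Compute (S \ del) ∪ add:
  pre ⊆ S: {have(k3), locked(d_dock_kitchen)} ⊆ S  — applicable
  S \ del = {at(kitchen), have(k3), have(k4), key_at(k3,dock)}
  ∪ add   = {at(kitchen), have(k3), have(k4), key_at(k3,dock), open(d_dock_kitchen)}

== RESULT ==
["at(kitchen)", "have(k3)", "have(k4)", "key_at(k3,dock)", "open(d_dock_kitchen)"]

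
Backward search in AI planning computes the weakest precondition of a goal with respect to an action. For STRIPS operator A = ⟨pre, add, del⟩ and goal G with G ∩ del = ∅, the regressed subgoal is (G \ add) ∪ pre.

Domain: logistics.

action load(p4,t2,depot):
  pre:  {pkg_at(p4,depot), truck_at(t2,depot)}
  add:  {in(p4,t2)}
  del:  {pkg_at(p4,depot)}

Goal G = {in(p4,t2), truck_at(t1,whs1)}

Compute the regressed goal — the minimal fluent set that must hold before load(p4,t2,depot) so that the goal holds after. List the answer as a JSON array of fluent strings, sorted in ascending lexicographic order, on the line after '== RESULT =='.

Regress:
  G ∩ del = {}  (empty — regression defined)
  G \ add = {in(p4,t2), truck_at(t1,whs1)} \ {in(p4,t2)} = {truck_at(t1,whs1)}
  ∪ pre   = {truck_at(t1,whs1)} ∪ {pkg_at(p4,depot), truck_at(t2,depot)}
          = {pkg_at(p4,depot), truck_at(t1,whs1), truck_at(t2,depot)}

== RESULT ==
["pkg_at(p4,depot)", "truck_at(t1,whs1)", "truck_at(t2,depot)"]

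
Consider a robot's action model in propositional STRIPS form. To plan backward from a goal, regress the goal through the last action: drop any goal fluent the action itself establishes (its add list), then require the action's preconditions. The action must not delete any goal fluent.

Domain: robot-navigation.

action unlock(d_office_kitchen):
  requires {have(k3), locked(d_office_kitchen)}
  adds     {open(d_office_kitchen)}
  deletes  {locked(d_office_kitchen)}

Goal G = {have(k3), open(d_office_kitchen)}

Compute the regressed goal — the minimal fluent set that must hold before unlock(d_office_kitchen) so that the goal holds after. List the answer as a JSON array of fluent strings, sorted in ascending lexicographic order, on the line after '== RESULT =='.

Compute (G \ add) ∪ pre:
  G ∩ del = {}  (empty — regression defined)
  G \ add = {have(k3), open(d_office_kitchen)} \ {open(d_office_kitchen)} = {have(k3)}
  ∪ pre   = {have(k3)} ∪ {have(k3), locked(d_office_kitchen)}
          = {have(k3), locked(d_office_kitchen)}

== RESULT ==
["have(k3)", "locked(d_office_kitchen)"]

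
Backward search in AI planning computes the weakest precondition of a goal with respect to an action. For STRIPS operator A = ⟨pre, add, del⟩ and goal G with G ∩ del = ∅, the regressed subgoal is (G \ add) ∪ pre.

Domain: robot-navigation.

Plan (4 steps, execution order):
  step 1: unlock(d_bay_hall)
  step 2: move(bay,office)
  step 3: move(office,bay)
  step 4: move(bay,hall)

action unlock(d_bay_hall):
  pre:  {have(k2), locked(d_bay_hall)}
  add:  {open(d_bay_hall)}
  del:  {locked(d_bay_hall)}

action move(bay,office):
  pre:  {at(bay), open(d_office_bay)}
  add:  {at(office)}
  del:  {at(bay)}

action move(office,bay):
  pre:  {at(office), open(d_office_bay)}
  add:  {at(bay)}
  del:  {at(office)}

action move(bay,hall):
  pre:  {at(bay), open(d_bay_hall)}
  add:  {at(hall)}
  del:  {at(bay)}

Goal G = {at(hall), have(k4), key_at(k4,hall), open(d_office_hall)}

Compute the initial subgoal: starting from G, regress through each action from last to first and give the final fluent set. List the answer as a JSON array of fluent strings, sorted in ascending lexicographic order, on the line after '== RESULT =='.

Work backward from the goal:
  through step 4 (move(bay,hall)): drop {at(hall)}, keep {have(k4), key_at(k4,hall), open(d_office_hall)}, require {at(bay), open(d_bay_hall)}
    → {at(bay), have(k4), key_at(k4,hall), open(d_bay_hall), open(d_office_hall)}
  through step 3 (move(office,bay)): drop {at(bay)}, keep {have(k4), key_at(k4,hall), open(d_bay_hall), open(d_office_hall)}, require {at(office), open(d_office_bay)}
    → {at(office), have(k4), key_at(k4,hall), open(d_bay_hall), open(d_office_bay), open(d_office_hall)}
  through step 2 (move(bay,office)): drop {at(office)}, keep {have(k4), key_at(k4,hall), open(d_bay_hall), open(d_office_bay), open(d_office_hall)}, require {at(bay), open(d_office_bay)}
    → {at(bay), have(k4), key_at(k4,hall), open(d_bay_hall), open(d_office_bay), open(d_office_hall)}
  through step 1 (unlock(d_bay_hall)): drop {open(d_bay_hall)}, keep {at(bay), have(k4), key_at(k4,hall), open(d_office_bay), open(d_office_hall)}, require {have(k2), locked(d_bay_hall)}
    → {at(bay), have(k2), have(k4), key_at(k4,hall), locked(d_bay_hall), open(d_office_bay), open(d_office_hall)}

== RESULT ==
["at(bay)", "have(k2)", "have(k4)", "key_at(k4,hall)", "locked(d_bay_hall)", "open(d_office_bay)", "open(d_office_hall)"]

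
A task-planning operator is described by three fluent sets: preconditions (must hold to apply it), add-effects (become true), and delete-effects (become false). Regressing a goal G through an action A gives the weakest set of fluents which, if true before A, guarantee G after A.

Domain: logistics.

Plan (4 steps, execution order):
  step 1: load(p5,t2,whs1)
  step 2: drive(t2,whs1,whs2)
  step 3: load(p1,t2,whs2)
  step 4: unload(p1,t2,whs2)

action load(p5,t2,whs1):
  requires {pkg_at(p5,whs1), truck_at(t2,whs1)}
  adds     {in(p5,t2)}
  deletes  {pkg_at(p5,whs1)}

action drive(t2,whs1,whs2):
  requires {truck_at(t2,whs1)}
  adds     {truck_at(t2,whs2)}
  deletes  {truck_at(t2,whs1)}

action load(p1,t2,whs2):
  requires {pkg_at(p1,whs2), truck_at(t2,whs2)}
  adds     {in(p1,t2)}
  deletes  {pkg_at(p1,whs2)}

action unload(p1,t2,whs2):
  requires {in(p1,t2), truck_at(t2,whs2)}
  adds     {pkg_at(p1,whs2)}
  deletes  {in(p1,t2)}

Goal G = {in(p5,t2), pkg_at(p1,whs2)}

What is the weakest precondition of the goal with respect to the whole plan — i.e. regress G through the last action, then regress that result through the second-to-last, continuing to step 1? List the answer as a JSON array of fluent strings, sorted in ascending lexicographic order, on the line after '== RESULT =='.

Regress step by step:
  through step 4 (unload(p1,t2,whs2)): drop {pkg_at(p1,whs2)}, keep {in(p5,t2)}, require {in(p1,t2), truck_at(t2,whs2)}
    → {in(p1,t2), in(p5,t2), truck_at(t2,whs2)}
  through step 3 (load(p1,t2,whs2)): drop {in(p1,t2)}, keep {in(p5,t2), truck_at(t2,whs2)}, require {pkg_at(p1,whs2), truck_at(t2,whs2)}
    → {in(p5,t2), pkg_at(p1,whs2), truck_at(t2,whs2)}
  through step 2 (drive(t2,whs1,whs2)): drop {truck_at(t2,whs2)}, keep {in(p5,t2), pkg_at(p1,whs2)}, require {truck_at(t2,whs1)}
    → {in(p5,t2), pkg_at(p1,whs2), truck_at(t2,whs1)}
  through step 1 (load(p5,t2,whs1)): drop {in(p5,t2)}, keep {pkg_at(p1,whs2), truck_at(t2,whs1)}, require {pkg_at(p5,whs1), truck_at(t2,whs1)}
    → {pkg_at(p1,whs2), pkg_at(p5,whs1), truck_at(t2,whs1)}

== RESULT ==
["pkg_at(p1,whs2)", "pkg_at(p5,whs1)", "truck_at(t2,whs1)"]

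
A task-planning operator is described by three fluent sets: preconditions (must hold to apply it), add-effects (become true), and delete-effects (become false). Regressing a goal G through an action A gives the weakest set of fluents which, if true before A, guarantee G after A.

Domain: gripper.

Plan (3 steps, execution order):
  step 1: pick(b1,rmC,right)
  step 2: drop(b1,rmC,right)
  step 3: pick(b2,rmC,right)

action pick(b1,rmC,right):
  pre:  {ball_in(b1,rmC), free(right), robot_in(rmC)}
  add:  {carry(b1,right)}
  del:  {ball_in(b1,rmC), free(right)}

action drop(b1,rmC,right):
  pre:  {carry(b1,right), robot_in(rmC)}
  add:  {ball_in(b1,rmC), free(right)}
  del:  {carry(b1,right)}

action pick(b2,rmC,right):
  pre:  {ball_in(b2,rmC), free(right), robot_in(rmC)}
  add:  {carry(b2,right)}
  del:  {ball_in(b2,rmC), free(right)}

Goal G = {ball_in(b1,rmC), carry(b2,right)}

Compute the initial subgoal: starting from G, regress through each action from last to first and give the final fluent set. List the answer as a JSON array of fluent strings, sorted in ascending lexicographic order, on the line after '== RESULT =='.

Work backward from the goal:
  through step 3 (pick(b2,rmC,right)): drop {carry(b2,right)}, keep {ball_in(b1,rmC)}, require {ball_in(b2,rmC), free(right), robot_in(rmC)}
    → {ball_in(b1,rmC), ball_in(b2,rmC), free(right), robot_in(rmC)}
  through step 2 (drop(b1,rmC,right)): drop {ball_in(b1,rmC), free(right)}, keep {ball_in(b2,rmC), robot_in(rmC)}, require {carry(b1,right), robot_in(rmC)}
    → {ball_in(b2,rmC), carry(b1,right), robot_in(rmC)}
  through step 1 (pick(b1,rmC,right)): drop {carry(b1,right)}, keep {ball_in(b2,rmC), robot_in(rmC)}, require {ball_in(b1,rmC), free(right), robot_in(rmC)}
    → {ball_in(b1,rmC), ball_in(b2,rmC), free(right), robot_in(rmC)}

== RESULT ==
["ball_in(b1,rmC)", "ball_in(b2,rmC)", "free(right)", "robot_in(rmC)"]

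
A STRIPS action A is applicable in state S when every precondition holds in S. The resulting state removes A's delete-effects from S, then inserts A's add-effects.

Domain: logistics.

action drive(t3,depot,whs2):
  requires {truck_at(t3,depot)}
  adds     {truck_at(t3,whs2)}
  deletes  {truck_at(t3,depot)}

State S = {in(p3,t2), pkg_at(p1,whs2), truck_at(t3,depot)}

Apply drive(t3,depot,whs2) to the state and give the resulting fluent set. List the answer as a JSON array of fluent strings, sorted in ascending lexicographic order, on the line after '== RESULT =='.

Compute (S \ del) ∪ add:
  pre ⊆ S: {truck_at(t3,depot)} ⊆ S  — applicable
  S \ del = {in(p3,t2), pkg_at(p1,whs2)}
  ∪ add   = {in(p3,t2), pkg_at(p1,whs2), truck_at(t3,whs2)}

== RESULT ==
["in(p3,t2)", "pkg_at(p1,whs2)", "truck_at(t3,whs2)"]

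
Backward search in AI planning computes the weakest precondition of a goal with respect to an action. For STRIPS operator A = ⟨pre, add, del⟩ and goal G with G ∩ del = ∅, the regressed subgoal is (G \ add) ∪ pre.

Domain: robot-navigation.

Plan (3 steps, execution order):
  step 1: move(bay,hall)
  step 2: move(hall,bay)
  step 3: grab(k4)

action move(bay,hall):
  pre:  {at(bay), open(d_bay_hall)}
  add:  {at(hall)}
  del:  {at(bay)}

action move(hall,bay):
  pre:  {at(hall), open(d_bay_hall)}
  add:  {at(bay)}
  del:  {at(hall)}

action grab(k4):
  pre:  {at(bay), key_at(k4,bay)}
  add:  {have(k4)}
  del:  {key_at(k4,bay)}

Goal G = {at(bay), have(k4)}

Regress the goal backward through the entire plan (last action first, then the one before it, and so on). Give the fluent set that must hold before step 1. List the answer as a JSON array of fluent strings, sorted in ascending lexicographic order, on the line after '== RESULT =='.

Regress step by step:
  through step 3 (grab(k4)): drop {have(k4)}, keep {at(bay)}, require {at(bay), key_at(k4,bay)}
    → {at(bay), key_at(k4,bay)}
  through step 2 (move(hall,bay)): drop {at(bay)}, keep {key_at(k4,bay)}, require {at(hall), open(d_bay_hall)}
    → {at(hall), key_at(k4,bay), open(d_bay_hall)}
  through step 1 (move(bay,hall)): drop {at(hall)}, keep {key_at(k4,bay), open(d_bay_hall)}, require {at(bay), open(d_bay_hall)}
    → {at(bay), key_at(k4,bay), open(d_bay_hall)}

== RESULT ==
["at(bay)", "key_at(k4,bay)", "open(d_bay_hall)"]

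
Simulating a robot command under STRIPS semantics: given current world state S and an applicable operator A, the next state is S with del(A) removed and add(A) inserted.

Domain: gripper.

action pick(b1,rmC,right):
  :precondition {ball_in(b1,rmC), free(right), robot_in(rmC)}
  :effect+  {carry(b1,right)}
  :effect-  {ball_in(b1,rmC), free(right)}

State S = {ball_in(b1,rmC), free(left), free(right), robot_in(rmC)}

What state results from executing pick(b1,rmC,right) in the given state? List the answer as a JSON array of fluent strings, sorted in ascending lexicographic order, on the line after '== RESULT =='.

Compute (S \ del) ∪ add:
  pre ⊆ S: {ball_in(b1,rmC), free(right), robot_in(rmC)} ⊆ S  — applicable
  S \ del = {free(left), robot_in(rmC)}
  ∪ add   = {carry(b1,right), free(left), robot_in(rmC)}

== RESULT ==
["carry(b1,right)", "free(left)", "robot_in(rmC)"]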